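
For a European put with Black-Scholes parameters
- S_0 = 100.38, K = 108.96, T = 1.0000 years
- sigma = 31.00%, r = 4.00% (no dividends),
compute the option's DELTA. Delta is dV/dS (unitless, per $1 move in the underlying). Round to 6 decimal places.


d1 = 0.0194585220; d2 = -0.2905414780
phi(d1) = 0.3988667610; exp(-qT) = 1.0000000000; exp(-rT) = 0.9607894392
N(-d1) = 0.4922376627
Delta = -exp(-qT) * N(-d1) = -1.0000000000 * 0.4922376627 = -0.492238

Answer: Delta = -0.492238


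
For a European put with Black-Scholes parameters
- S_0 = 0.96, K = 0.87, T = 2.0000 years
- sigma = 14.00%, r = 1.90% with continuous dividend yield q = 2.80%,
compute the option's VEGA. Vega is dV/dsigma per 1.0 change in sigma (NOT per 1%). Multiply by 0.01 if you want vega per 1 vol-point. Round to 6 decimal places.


Answer: Vega = 0.450751

Derivation:
d1 = 0.5052786705; d2 = 0.3072887718
phi(d1) = 0.3511324414; exp(-qT) = 0.9455391359; exp(-rT) = 0.9627129409
Vega = S * exp(-qT) * phi(d1) * sqrt(T) = 0.9600 * 0.9455391359 * 0.3511324414 * 1.4142135624 = 0.450751


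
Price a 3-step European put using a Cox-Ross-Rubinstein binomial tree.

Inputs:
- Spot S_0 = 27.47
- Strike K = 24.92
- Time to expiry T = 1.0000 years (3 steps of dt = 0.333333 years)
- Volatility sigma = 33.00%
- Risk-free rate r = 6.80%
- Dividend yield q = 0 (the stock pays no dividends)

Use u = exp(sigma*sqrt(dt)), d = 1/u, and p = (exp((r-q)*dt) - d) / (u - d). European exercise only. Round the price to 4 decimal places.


Answer: Price = V(0,0) = 1.7762

Derivation:
dt = T/N = 0.333333
u = exp(sigma*sqrt(dt)) = 1.209885; d = 1/u = 0.826525
p = (exp((r-q)*dt) - d) / (u - d) = 0.512314
Discount per step: exp(-r*dt) = 0.977588
Stock lattice S(k, i) with i counting down-moves:
  k=0: S(0,0) = 27.4700
  k=1: S(1,0) = 33.2356; S(1,1) = 22.7046
  k=2: S(2,0) = 40.2112; S(2,1) = 27.4700; S(2,2) = 18.7659
  k=3: S(3,0) = 48.6509; S(3,1) = 33.2356; S(3,2) = 22.7046; S(3,3) = 15.5105
Terminal payoffs V(N, i) = max(K - S_T, 0):
  V(3,0) = 0.000000; V(3,1) = 0.000000; V(3,2) = 2.215369; V(3,3) = 9.409492
Backward induction: V(k, i) = exp(-r*dt) * [p * V(k+1, i) + (1-p) * V(k+1, i+1)].
  V(2,0) = exp(-r*dt) * [p*0.000000 + (1-p)*0.000000] = 0.000000
  V(2,1) = exp(-r*dt) * [p*0.000000 + (1-p)*2.215369] = 1.056192
  V(2,2) = exp(-r*dt) * [p*2.215369 + (1-p)*9.409492] = 5.595564
  V(1,0) = exp(-r*dt) * [p*0.000000 + (1-p)*1.056192] = 0.503546
  V(1,1) = exp(-r*dt) * [p*1.056192 + (1-p)*5.595564] = 3.196696
  V(0,0) = exp(-r*dt) * [p*0.503546 + (1-p)*3.196696] = 1.776238


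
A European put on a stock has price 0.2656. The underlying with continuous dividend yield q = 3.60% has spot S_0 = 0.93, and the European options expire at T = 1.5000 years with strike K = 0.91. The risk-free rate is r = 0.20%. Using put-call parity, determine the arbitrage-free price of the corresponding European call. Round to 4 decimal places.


Answer: Call price = 0.2394

Derivation:
Put-call parity: C - P = S_0 * exp(-qT) - K * exp(-rT).
S_0 * exp(-qT) = 0.9300 * 0.94743211 = 0.88111186
K * exp(-rT) = 0.9100 * 0.99700450 = 0.90727409
C = P + S*exp(-qT) - K*exp(-rT)
C = 0.2656 + 0.88111186 - 0.90727409 = 0.2394


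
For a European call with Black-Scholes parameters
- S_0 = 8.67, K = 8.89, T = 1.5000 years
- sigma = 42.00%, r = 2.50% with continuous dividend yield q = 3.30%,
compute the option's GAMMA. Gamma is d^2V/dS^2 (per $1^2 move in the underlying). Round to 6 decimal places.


d1 = 0.1851537050; d2 = -0.3292391410
phi(d1) = 0.3921623054; exp(-qT) = 0.9517051581; exp(-rT) = 0.9631944177
Gamma = exp(-qT) * phi(d1) / (S * sigma * sqrt(T)) = 0.9517051581 * 0.3921623054 / (8.6700 * 0.4200 * 1.2247448714) = 0.083686

Answer: Gamma = 0.083686


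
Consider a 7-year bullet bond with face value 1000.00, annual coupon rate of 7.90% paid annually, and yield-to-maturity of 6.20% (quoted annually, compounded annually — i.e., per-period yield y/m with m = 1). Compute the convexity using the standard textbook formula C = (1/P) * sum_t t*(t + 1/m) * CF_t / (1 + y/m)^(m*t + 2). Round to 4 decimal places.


Coupon per period c = face * coupon_rate / m = 79.000000
Periods per year m = 1; per-period yield y/m = 0.062000
Number of cashflows N = 7
Cashflows (t years, CF_t, discount factor 1/(1+y/m)^(m*t), PV):
  t = 1.0000: CF_t = 79.000000, DF = 0.941620, PV = 74.387947
  t = 2.0000: CF_t = 79.000000, DF = 0.886647, PV = 70.045148
  t = 3.0000: CF_t = 79.000000, DF = 0.834885, PV = 65.955883
  t = 4.0000: CF_t = 79.000000, DF = 0.786144, PV = 62.105352
  t = 5.0000: CF_t = 79.000000, DF = 0.740248, PV = 58.479615
  t = 6.0000: CF_t = 79.000000, DF = 0.697032, PV = 55.065551
  t = 7.0000: CF_t = 1079.000000, DF = 0.656339, PV = 708.190061
Price P = sum_t PV_t = 1094.229558
Convexity numerator sum_t t*(t + 1/m) * CF_t / (1+y/m)^(m*t + 2):
  t = 1.0000: term = 131.911767
  t = 2.0000: term = 372.632109
  t = 3.0000: term = 701.755384
  t = 4.0000: term = 1101.311024
  t = 5.0000: term = 1555.524045
  t = 6.0000: term = 2050.596670
  t = 7.0000: term = 35163.234827
Convexity = (1/P) * sum = 41076.965826 / 1094.229558 = 37.539624

Answer: Convexity = 37.5396


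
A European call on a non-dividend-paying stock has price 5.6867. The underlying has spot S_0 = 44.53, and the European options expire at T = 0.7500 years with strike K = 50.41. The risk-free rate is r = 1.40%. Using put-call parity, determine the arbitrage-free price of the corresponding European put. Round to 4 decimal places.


Put-call parity: C - P = S_0 * exp(-qT) - K * exp(-rT).
S_0 * exp(-qT) = 44.5300 * 1.00000000 = 44.53000000
K * exp(-rT) = 50.4100 * 0.98955493 = 49.88346415
P = C - S*exp(-qT) + K*exp(-rT)
P = 5.6867 - 44.53000000 + 49.88346415 = 11.0402

Answer: Put price = 11.0402


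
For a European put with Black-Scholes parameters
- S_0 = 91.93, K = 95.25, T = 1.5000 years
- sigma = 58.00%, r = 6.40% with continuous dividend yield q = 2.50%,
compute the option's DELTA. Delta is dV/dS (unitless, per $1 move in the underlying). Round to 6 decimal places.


Answer: Delta = -0.336310

Derivation:
d1 = 0.3875858645; d2 = -0.3227661609
phi(d1) = 0.3700748730; exp(-qT) = 0.9631944177; exp(-rT) = 0.9084640161
N(-d1) = 0.3491612656
Delta = -exp(-qT) * N(-d1) = -0.9631944177 * 0.3491612656 = -0.336310


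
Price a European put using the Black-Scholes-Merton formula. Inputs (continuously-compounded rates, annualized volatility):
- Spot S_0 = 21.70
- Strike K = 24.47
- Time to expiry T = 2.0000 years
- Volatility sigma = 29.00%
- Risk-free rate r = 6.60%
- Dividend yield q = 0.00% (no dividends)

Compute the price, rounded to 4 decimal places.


Answer: Price = 3.3784

Derivation:
d1 = (ln(S/K) + (r - q + 0.5*sigma^2) * T) / (sigma * sqrt(T)) = 0.23398988
d2 = d1 - sigma * sqrt(T) = -0.17613205
exp(-rT) = 0.87634100; exp(-qT) = 1.00000000
P = K * exp(-rT) * N(-d2) - S_0 * exp(-qT) * N(-d1)
N(-d1) = 0.40749642; N(-d2) = 0.56990490
P = 24.4700 * 0.87634100 * 0.56990490 - 21.7000 * 1.00000000 * 0.40749642 = 3.3784


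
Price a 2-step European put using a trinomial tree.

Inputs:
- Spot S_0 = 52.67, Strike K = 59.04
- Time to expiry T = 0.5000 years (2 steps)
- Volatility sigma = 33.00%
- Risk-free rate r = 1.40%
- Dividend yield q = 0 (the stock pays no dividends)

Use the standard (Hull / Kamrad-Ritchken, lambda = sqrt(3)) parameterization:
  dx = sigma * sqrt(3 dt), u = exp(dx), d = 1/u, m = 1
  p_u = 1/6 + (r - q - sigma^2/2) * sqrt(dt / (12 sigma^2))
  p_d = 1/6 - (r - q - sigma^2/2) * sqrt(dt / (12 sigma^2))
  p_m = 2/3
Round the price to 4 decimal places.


Answer: Price = V(0,0) = 8.8985

Derivation:
dt = T/N = 0.250000; dx = sigma*sqrt(3*dt) = 0.285788
u = exp(dx) = 1.330811; d = 1/u = 0.751422
p_u = 0.148974, p_m = 0.666667, p_d = 0.184359
Discount per step: exp(-r*dt) = 0.996506
Stock lattice S(k, j) with j the centered position index:
  k=0: S(0,+0) = 52.6700
  k=1: S(1,-1) = 39.5774; S(1,+0) = 52.6700; S(1,+1) = 70.0938
  k=2: S(2,-2) = 29.7393; S(2,-1) = 39.5774; S(2,+0) = 52.6700; S(2,+1) = 70.0938; S(2,+2) = 93.2816
Terminal payoffs V(N, j) = max(K - S_T, 0):
  V(2,-2) = 29.300704; V(2,-1) = 19.462624; V(2,+0) = 6.370000; V(2,+1) = 0.000000; V(2,+2) = 0.000000
Backward induction: V(k, j) = exp(-r*dt) * [p_u * V(k+1, j+1) + p_m * V(k+1, j) + p_d * V(k+1, j-1)]
  V(1,-1) = exp(-r*dt) * [p_u*6.370000 + p_m*19.462624 + p_d*29.300704] = 19.258374
  V(1,+0) = exp(-r*dt) * [p_u*0.000000 + p_m*6.370000 + p_d*19.462624] = 7.807402
  V(1,+1) = exp(-r*dt) * [p_u*0.000000 + p_m*0.000000 + p_d*6.370000] = 1.170263
  V(0,+0) = exp(-r*dt) * [p_u*1.170263 + p_m*7.807402 + p_d*19.258374] = 8.898528


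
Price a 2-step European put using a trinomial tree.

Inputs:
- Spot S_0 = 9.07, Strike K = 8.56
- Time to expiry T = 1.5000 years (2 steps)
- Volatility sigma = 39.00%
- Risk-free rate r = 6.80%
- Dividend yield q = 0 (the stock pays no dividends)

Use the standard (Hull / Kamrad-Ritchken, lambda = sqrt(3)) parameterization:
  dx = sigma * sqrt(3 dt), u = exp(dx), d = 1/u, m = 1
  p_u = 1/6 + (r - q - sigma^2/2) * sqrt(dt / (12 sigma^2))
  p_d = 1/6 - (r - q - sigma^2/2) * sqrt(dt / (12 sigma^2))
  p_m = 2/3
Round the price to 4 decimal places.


dt = T/N = 0.750000; dx = sigma*sqrt(3*dt) = 0.585000
u = exp(dx) = 1.794991; d = 1/u = 0.557106
p_u = 0.161506, p_m = 0.666667, p_d = 0.171827
Discount per step: exp(-r*dt) = 0.950279
Stock lattice S(k, j) with j the centered position index:
  k=0: S(0,+0) = 9.0700
  k=1: S(1,-1) = 5.0530; S(1,+0) = 9.0700; S(1,+1) = 16.2806
  k=2: S(2,-2) = 2.8150; S(2,-1) = 5.0530; S(2,+0) = 9.0700; S(2,+1) = 16.2806; S(2,+2) = 29.2235
Terminal payoffs V(N, j) = max(K - S_T, 0):
  V(2,-2) = 5.744972; V(2,-1) = 3.507050; V(2,+0) = 0.000000; V(2,+1) = 0.000000; V(2,+2) = 0.000000
Backward induction: V(k, j) = exp(-r*dt) * [p_u * V(k+1, j+1) + p_m * V(k+1, j) + p_d * V(k+1, j-1)]
  V(1,-1) = exp(-r*dt) * [p_u*0.000000 + p_m*3.507050 + p_d*5.744972] = 3.159842
  V(1,+0) = exp(-r*dt) * [p_u*0.000000 + p_m*0.000000 + p_d*3.507050] = 0.572643
  V(1,+1) = exp(-r*dt) * [p_u*0.000000 + p_m*0.000000 + p_d*0.000000] = 0.000000
  V(0,+0) = exp(-r*dt) * [p_u*0.000000 + p_m*0.572643 + p_d*3.159842] = 0.878730

Answer: Price = V(0,0) = 0.8787


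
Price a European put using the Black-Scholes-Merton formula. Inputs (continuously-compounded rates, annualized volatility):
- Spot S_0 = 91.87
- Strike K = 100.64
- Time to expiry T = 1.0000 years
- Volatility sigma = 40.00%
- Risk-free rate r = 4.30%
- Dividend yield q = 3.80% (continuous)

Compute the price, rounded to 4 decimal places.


Answer: Price = 18.9649

Derivation:
d1 = (ln(S/K) + (r - q + 0.5*sigma^2) * T) / (sigma * sqrt(T)) = -0.01543815
d2 = d1 - sigma * sqrt(T) = -0.41543815
exp(-rT) = 0.95791139; exp(-qT) = 0.96271294
P = K * exp(-rT) * N(-d2) - S_0 * exp(-qT) * N(-d1)
N(-d1) = 0.50615868; N(-d2) = 0.66108941
P = 100.6400 * 0.95791139 * 0.66108941 - 91.8700 * 0.96271294 * 0.50615868 = 18.9649


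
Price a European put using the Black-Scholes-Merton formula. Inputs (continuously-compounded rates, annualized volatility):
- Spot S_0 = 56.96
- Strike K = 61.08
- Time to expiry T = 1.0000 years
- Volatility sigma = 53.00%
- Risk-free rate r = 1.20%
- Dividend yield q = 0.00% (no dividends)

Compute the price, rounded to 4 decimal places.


Answer: Price = 14.0254

Derivation:
d1 = (ln(S/K) + (r - q + 0.5*sigma^2) * T) / (sigma * sqrt(T)) = 0.15587696
d2 = d1 - sigma * sqrt(T) = -0.37412304
exp(-rT) = 0.98807171; exp(-qT) = 1.00000000
P = K * exp(-rT) * N(-d2) - S_0 * exp(-qT) * N(-d1)
N(-d1) = 0.43806500; N(-d2) = 0.64584361
P = 61.0800 * 0.98807171 * 0.64584361 - 56.9600 * 1.00000000 * 0.43806500 = 14.0254


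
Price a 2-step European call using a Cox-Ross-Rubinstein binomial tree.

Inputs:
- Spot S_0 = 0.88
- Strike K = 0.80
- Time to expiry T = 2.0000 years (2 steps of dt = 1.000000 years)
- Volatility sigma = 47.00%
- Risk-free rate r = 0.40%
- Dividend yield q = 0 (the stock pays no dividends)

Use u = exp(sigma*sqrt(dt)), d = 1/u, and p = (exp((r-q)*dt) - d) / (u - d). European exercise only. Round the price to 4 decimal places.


Answer: Price = V(0,0) = 0.2555

Derivation:
dt = T/N = 1.000000
u = exp(sigma*sqrt(dt)) = 1.599994; d = 1/u = 0.625002
p = (exp((r-q)*dt) - d) / (u - d) = 0.388727
Discount per step: exp(-r*dt) = 0.996008
Stock lattice S(k, i) with i counting down-moves:
  k=0: S(0,0) = 0.8800
  k=1: S(1,0) = 1.4080; S(1,1) = 0.5500
  k=2: S(2,0) = 2.2528; S(2,1) = 0.8800; S(2,2) = 0.3438
Terminal payoffs V(N, i) = max(S_T - K, 0):
  V(2,0) = 1.452784; V(2,1) = 0.080000; V(2,2) = 0.000000
Backward induction: V(k, i) = exp(-r*dt) * [p * V(k+1, i) + (1-p) * V(k+1, i+1)].
  V(1,0) = exp(-r*dt) * [p*1.452784 + (1-p)*0.080000] = 0.611188
  V(1,1) = exp(-r*dt) * [p*0.080000 + (1-p)*0.000000] = 0.030974
  V(0,0) = exp(-r*dt) * [p*0.611188 + (1-p)*0.030974] = 0.255495


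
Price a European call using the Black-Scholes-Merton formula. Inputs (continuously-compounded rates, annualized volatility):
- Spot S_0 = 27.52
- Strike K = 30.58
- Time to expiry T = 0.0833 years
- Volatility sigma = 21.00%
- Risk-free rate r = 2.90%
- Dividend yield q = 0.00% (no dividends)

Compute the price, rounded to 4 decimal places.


d1 = (ln(S/K) + (r - q + 0.5*sigma^2) * T) / (sigma * sqrt(T)) = -1.66938298
d2 = d1 - sigma * sqrt(T) = -1.72999263
exp(-rT) = 0.99758722; exp(-qT) = 1.00000000
C = S_0 * exp(-qT) * N(d1) - K * exp(-rT) * N(d2)
N(d1) = 0.04752075; N(d2) = 0.04181580
C = 27.5200 * 1.00000000 * 0.04752075 - 30.5800 * 0.99758722 * 0.04181580 = 0.0321

Answer: Price = 0.0321


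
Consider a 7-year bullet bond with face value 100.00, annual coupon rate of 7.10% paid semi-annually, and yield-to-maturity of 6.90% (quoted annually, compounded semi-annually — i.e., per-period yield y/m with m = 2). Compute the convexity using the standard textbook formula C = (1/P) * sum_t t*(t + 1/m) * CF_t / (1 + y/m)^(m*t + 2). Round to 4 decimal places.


Answer: Convexity = 36.5930

Derivation:
Coupon per period c = face * coupon_rate / m = 3.550000
Periods per year m = 2; per-period yield y/m = 0.034500
Number of cashflows N = 14
Cashflows (t years, CF_t, discount factor 1/(1+y/m)^(m*t), PV):
  t = 0.5000: CF_t = 3.550000, DF = 0.966651, PV = 3.431609
  t = 1.0000: CF_t = 3.550000, DF = 0.934413, PV = 3.317167
  t = 1.5000: CF_t = 3.550000, DF = 0.903251, PV = 3.206542
  t = 2.0000: CF_t = 3.550000, DF = 0.873128, PV = 3.099605
  t = 2.5000: CF_t = 3.550000, DF = 0.844010, PV = 2.996235
  t = 3.0000: CF_t = 3.550000, DF = 0.815863, PV = 2.896312
  t = 3.5000: CF_t = 3.550000, DF = 0.788654, PV = 2.799722
  t = 4.0000: CF_t = 3.550000, DF = 0.762353, PV = 2.706353
  t = 4.5000: CF_t = 3.550000, DF = 0.736929, PV = 2.616097
  t = 5.0000: CF_t = 3.550000, DF = 0.712353, PV = 2.528852
  t = 5.5000: CF_t = 3.550000, DF = 0.688596, PV = 2.444516
  t = 6.0000: CF_t = 3.550000, DF = 0.665632, PV = 2.362993
  t = 6.5000: CF_t = 3.550000, DF = 0.643433, PV = 2.284188
  t = 7.0000: CF_t = 103.550000, DF = 0.621975, PV = 64.405532
Price P = sum_t PV_t = 101.095724
Convexity numerator sum_t t*(t + 1/m) * CF_t / (1+y/m)^(m*t + 2):
  t = 0.5000: term = 1.603271
  t = 1.0000: term = 4.649408
  t = 1.5000: term = 8.988705
  t = 2.0000: term = 14.481561
  t = 2.5000: term = 20.997914
  t = 3.0000: term = 28.416703
  t = 3.5000: term = 36.625363
  t = 4.0000: term = 45.519335
  t = 4.5000: term = 55.001613
  t = 5.0000: term = 64.982304
  t = 5.5000: term = 75.378217
  t = 6.0000: term = 86.112467
  t = 6.5000: term = 97.114108
  t = 7.0000: term = 3159.522748
Convexity = (1/P) * sum = 3699.393716 / 101.095724 = 36.592979


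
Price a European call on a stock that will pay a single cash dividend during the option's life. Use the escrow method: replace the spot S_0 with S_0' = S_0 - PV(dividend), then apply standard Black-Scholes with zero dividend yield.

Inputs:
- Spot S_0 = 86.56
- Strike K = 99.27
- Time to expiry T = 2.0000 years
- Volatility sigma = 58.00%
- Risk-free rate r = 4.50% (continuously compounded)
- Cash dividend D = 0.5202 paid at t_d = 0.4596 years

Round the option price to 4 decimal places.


PV(D) = D * exp(-r * t_d) = 0.5202 * 0.97953041 = 0.50955172
S_0' = S_0 - PV(D) = 86.5600 - 0.50955172 = 86.05044828
d1 = (ln(S_0'/K) + (r + sigma^2/2)*T) / (sigma*sqrt(T)) = 0.34561712
d2 = d1 - sigma*sqrt(T) = -0.47462675
exp(-rT) = 0.91393119
N(d1) = 0.63518476; N(d2) = 0.31752652
C = S_0' * N(d1) - K * exp(-rT) * N(d2) = 86.05044828 * 0.63518476 - 99.2700 * 0.91393119 * 0.31752652 = 25.8500

Answer: Price = 25.8500


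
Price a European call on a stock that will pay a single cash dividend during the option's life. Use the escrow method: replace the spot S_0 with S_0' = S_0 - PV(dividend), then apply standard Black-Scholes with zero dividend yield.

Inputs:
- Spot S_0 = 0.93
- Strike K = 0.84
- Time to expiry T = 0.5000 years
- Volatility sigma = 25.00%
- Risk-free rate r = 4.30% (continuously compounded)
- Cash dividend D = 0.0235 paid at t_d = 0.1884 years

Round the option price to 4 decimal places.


PV(D) = D * exp(-r * t_d) = 0.0235 * 0.99193153 = 0.02331039
S_0' = S_0 - PV(D) = 0.9300 - 0.02331039 = 0.90668961
d1 = (ln(S_0'/K) + (r + sigma^2/2)*T) / (sigma*sqrt(T)) = 0.64218466
d2 = d1 - sigma*sqrt(T) = 0.46540797
exp(-rT) = 0.97872948
N(d1) = 0.73962336; N(d2) = 0.67918034
C = S_0' * N(d1) - K * exp(-rT) * N(d2) = 0.90668961 * 0.73962336 - 0.8400 * 0.97872948 * 0.67918034 = 0.1122

Answer: Price = 0.1122


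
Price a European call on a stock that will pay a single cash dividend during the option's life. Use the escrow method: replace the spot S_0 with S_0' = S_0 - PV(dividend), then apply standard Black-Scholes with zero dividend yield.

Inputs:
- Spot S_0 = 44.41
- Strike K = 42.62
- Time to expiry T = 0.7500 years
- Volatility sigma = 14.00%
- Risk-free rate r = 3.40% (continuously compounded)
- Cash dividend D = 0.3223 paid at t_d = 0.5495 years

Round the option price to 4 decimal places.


PV(D) = D * exp(-r * t_d) = 0.3223 * 0.98149045 = 0.31633437
S_0' = S_0 - PV(D) = 44.4100 - 0.31633437 = 44.09366563
d1 = (ln(S_0'/K) + (r + sigma^2/2)*T) / (sigma*sqrt(T)) = 0.55130772
d2 = d1 - sigma*sqrt(T) = 0.43006417
exp(-rT) = 0.97482238
N(d1) = 0.70928863; N(d2) = 0.66642552
C = S_0' * N(d1) - K * exp(-rT) * N(d2) = 44.09366563 * 0.70928863 - 42.6200 * 0.97482238 * 0.66642552 = 3.5872

Answer: Price = 3.5872


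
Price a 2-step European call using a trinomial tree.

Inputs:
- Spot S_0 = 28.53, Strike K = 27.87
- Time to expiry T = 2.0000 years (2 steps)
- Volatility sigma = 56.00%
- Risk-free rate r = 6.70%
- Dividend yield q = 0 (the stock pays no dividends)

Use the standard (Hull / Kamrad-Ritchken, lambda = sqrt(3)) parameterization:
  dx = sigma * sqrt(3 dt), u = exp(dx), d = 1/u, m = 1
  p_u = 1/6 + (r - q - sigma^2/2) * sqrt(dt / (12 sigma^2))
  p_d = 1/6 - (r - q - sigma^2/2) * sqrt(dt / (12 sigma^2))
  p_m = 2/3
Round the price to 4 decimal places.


Answer: Price = V(0,0) = 9.1005

Derivation:
dt = T/N = 1.000000; dx = sigma*sqrt(3*dt) = 0.969948
u = exp(dx) = 2.637808; d = 1/u = 0.379103
p_u = 0.120376, p_m = 0.666667, p_d = 0.212958
Discount per step: exp(-r*dt) = 0.935195
Stock lattice S(k, j) with j the centered position index:
  k=0: S(0,+0) = 28.5300
  k=1: S(1,-1) = 10.8158; S(1,+0) = 28.5300; S(1,+1) = 75.2567
  k=2: S(2,-2) = 4.1003; S(2,-1) = 10.8158; S(2,+0) = 28.5300; S(2,+1) = 75.2567; S(2,+2) = 198.5127
Terminal payoffs V(N, j) = max(S_T - K, 0):
  V(2,-2) = 0.000000; V(2,-1) = 0.000000; V(2,+0) = 0.660000; V(2,+1) = 47.386676; V(2,+2) = 170.642698
Backward induction: V(k, j) = exp(-r*dt) * [p_u * V(k+1, j+1) + p_m * V(k+1, j) + p_d * V(k+1, j-1)]
  V(1,-1) = exp(-r*dt) * [p_u*0.660000 + p_m*0.000000 + p_d*0.000000] = 0.074299
  V(1,+0) = exp(-r*dt) * [p_u*47.386676 + p_m*0.660000 + p_d*0.000000] = 5.746024
  V(1,+1) = exp(-r*dt) * [p_u*170.642698 + p_m*47.386676 + p_d*0.660000] = 48.885344
  V(0,+0) = exp(-r*dt) * [p_u*48.885344 + p_m*5.746024 + p_d*0.074299] = 9.100483


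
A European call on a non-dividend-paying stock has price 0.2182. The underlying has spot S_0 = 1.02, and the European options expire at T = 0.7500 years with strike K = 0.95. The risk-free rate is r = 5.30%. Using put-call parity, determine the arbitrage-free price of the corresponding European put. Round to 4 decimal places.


Answer: Put price = 0.1112

Derivation:
Put-call parity: C - P = S_0 * exp(-qT) - K * exp(-rT).
S_0 * exp(-qT) = 1.0200 * 1.00000000 = 1.02000000
K * exp(-rT) = 0.9500 * 0.96102967 = 0.91297818
P = C - S*exp(-qT) + K*exp(-rT)
P = 0.2182 - 1.02000000 + 0.91297818 = 0.1112


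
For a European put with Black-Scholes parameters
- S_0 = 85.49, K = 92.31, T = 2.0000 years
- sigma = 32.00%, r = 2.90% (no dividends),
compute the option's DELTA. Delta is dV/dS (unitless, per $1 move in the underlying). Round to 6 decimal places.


d1 = 0.1848353527; d2 = -0.2677129872
phi(d1) = 0.3921854019; exp(-qT) = 1.0000000000; exp(-rT) = 0.9436499474
N(-d1) = 0.4266790891
Delta = -exp(-qT) * N(-d1) = -1.0000000000 * 0.4266790891 = -0.426679

Answer: Delta = -0.426679


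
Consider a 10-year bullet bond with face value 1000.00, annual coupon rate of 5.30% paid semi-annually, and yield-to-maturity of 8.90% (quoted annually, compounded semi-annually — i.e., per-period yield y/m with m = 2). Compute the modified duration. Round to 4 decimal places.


Coupon per period c = face * coupon_rate / m = 26.500000
Periods per year m = 2; per-period yield y/m = 0.044500
Number of cashflows N = 20
Cashflows (t years, CF_t, discount factor 1/(1+y/m)^(m*t), PV):
  t = 0.5000: CF_t = 26.500000, DF = 0.957396, PV = 25.370991
  t = 1.0000: CF_t = 26.500000, DF = 0.916607, PV = 24.290082
  t = 1.5000: CF_t = 26.500000, DF = 0.877556, PV = 23.255225
  t = 2.0000: CF_t = 26.500000, DF = 0.840168, PV = 22.264456
  t = 2.5000: CF_t = 26.500000, DF = 0.804374, PV = 21.315899
  t = 3.0000: CF_t = 26.500000, DF = 0.770104, PV = 20.407754
  t = 3.5000: CF_t = 26.500000, DF = 0.737294, PV = 19.538300
  t = 4.0000: CF_t = 26.500000, DF = 0.705883, PV = 18.705888
  t = 4.5000: CF_t = 26.500000, DF = 0.675809, PV = 17.908940
  t = 5.0000: CF_t = 26.500000, DF = 0.647017, PV = 17.145945
  t = 5.5000: CF_t = 26.500000, DF = 0.619451, PV = 16.415457
  t = 6.0000: CF_t = 26.500000, DF = 0.593060, PV = 15.716091
  t = 6.5000: CF_t = 26.500000, DF = 0.567793, PV = 15.046521
  t = 7.0000: CF_t = 26.500000, DF = 0.543603, PV = 14.405477
  t = 7.5000: CF_t = 26.500000, DF = 0.520443, PV = 13.791745
  t = 8.0000: CF_t = 26.500000, DF = 0.498270, PV = 13.204160
  t = 8.5000: CF_t = 26.500000, DF = 0.477042, PV = 12.641608
  t = 9.0000: CF_t = 26.500000, DF = 0.456718, PV = 12.103023
  t = 9.5000: CF_t = 26.500000, DF = 0.437260, PV = 11.587385
  t = 10.0000: CF_t = 1026.500000, DF = 0.418631, PV = 429.724453
Price P = sum_t PV_t = 764.839400
First compute Macaulay numerator sum_t t * PV_t:
  t * PV_t at t = 0.5000: 12.685495
  t * PV_t at t = 1.0000: 24.290082
  t * PV_t at t = 1.5000: 34.882837
  t * PV_t at t = 2.0000: 44.528913
  t * PV_t at t = 2.5000: 53.289747
  t * PV_t at t = 3.0000: 61.223262
  t * PV_t at t = 3.5000: 68.384048
  t * PV_t at t = 4.0000: 74.823550
  t * PV_t at t = 4.5000: 80.590229
  t * PV_t at t = 5.0000: 85.729726
  t * PV_t at t = 5.5000: 90.285015
  t * PV_t at t = 6.0000: 94.296548
  t * PV_t at t = 6.5000: 97.802387
  t * PV_t at t = 7.0000: 100.838341
  t * PV_t at t = 7.5000: 103.438085
  t * PV_t at t = 8.0000: 105.633277
  t * PV_t at t = 8.5000: 107.453668
  t * PV_t at t = 9.0000: 108.927211
  t * PV_t at t = 9.5000: 110.080156
  t * PV_t at t = 10.0000: 4297.244529
Macaulay duration D = 5756.427109 / 764.839400 = 7.526321
Modified duration = D / (1 + y/m) = 7.526321 / (1 + 0.044500) = 7.205669

Answer: Modified duration = 7.2057


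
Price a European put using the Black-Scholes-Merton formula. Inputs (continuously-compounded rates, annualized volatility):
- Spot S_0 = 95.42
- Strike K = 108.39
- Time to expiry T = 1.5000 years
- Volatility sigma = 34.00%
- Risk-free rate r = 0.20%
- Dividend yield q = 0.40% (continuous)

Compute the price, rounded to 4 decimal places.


Answer: Price = 24.1430

Derivation:
d1 = (ln(S/K) + (r - q + 0.5*sigma^2) * T) / (sigma * sqrt(T)) = -0.10505822
d2 = d1 - sigma * sqrt(T) = -0.52147147
exp(-rT) = 0.99700450; exp(-qT) = 0.99401796
P = K * exp(-rT) * N(-d2) - S_0 * exp(-qT) * N(-d1)
N(-d1) = 0.54183519; N(-d2) = 0.69898081
P = 108.3900 * 0.99700450 * 0.69898081 - 95.4200 * 0.99401796 * 0.54183519 = 24.1430


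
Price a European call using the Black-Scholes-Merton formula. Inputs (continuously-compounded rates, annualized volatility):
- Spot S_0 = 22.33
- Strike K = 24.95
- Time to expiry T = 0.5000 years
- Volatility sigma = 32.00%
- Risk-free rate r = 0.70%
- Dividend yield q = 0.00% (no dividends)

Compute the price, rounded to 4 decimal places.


Answer: Price = 1.0930

Derivation:
d1 = (ln(S/K) + (r - q + 0.5*sigma^2) * T) / (sigma * sqrt(T)) = -0.36169730
d2 = d1 - sigma * sqrt(T) = -0.58797147
exp(-rT) = 0.99650612; exp(-qT) = 1.00000000
C = S_0 * exp(-qT) * N(d1) - K * exp(-rT) * N(d2)
N(d1) = 0.35878912; N(d2) = 0.27827572
C = 22.3300 * 1.00000000 * 0.35878912 - 24.9500 * 0.99650612 * 0.27827572 = 1.0930


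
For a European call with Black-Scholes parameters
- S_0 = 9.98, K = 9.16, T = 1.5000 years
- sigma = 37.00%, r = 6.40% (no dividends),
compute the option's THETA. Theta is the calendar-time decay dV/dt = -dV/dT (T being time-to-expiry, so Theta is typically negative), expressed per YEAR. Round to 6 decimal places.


d1 = 0.6276252795; d2 = 0.1744696771
phi(d1) = 0.3276218346; exp(-qT) = 1.0000000000; exp(-rT) = 0.9084640161
Theta = -S*exp(-qT)*phi(d1)*sigma/(2*sqrt(T)) - r*K*exp(-rT)*N(d2) + q*S*exp(-qT)*N(d1)
N(d1) = 0.7348752778; N(d2) = 0.5692518203; sqrt(T) = 1.2247448714
Term 1 = -9.9800 * 1.0000000000 * 0.3276218346 * 0.3700 / (2 * 1.2247448714) = -0.4938891416
Term 2 = -0.0640 * 9.1600 * 0.9084640161 * 0.5692518203 = -0.3031709645
Term 3 = 0 (no dividend yield, q = 0)
Theta = -0.4938891416 + (-0.3031709645) + (0.0000000000) = -0.797060

Answer: Theta = -0.797060


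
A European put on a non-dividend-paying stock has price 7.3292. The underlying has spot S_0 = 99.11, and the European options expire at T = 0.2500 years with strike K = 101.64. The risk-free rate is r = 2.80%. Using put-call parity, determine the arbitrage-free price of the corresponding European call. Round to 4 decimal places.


Answer: Call price = 5.5082

Derivation:
Put-call parity: C - P = S_0 * exp(-qT) - K * exp(-rT).
S_0 * exp(-qT) = 99.1100 * 1.00000000 = 99.11000000
K * exp(-rT) = 101.6400 * 0.99302444 = 100.93100438
C = P + S*exp(-qT) - K*exp(-rT)
C = 7.3292 + 99.11000000 - 100.93100438 = 5.5082


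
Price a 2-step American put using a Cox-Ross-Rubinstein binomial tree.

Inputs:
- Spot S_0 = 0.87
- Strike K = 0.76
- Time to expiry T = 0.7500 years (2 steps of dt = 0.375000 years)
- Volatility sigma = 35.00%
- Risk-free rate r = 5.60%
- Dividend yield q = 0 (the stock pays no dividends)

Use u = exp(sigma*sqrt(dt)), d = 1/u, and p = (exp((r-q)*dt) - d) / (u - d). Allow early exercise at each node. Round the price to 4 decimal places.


dt = T/N = 0.375000
u = exp(sigma*sqrt(dt)) = 1.239032; d = 1/u = 0.807082
p = (exp((r-q)*dt) - d) / (u - d) = 0.495752
Discount per step: exp(-r*dt) = 0.979219
Stock lattice S(k, i) with i counting down-moves:
  k=0: S(0,0) = 0.8700
  k=1: S(1,0) = 1.0780; S(1,1) = 0.7022
  k=2: S(2,0) = 1.3356; S(2,1) = 0.8700; S(2,2) = 0.5667
Terminal payoffs V(N, i) = max(K - S_T, 0):
  V(2,0) = 0.000000; V(2,1) = 0.000000; V(2,2) = 0.193299
Backward induction: V(k, i) = exp(-r*dt) * [p * V(k+1, i) + (1-p) * V(k+1, i+1)]; then take max(V_cont, immediate exercise) for American.
  V(1,0) = exp(-r*dt) * [p*0.000000 + (1-p)*0.000000] = 0.000000; exercise = 0.000000; V(1,0) = max -> 0.000000
  V(1,1) = exp(-r*dt) * [p*0.000000 + (1-p)*0.193299] = 0.095445; exercise = 0.057839; V(1,1) = max -> 0.095445
  V(0,0) = exp(-r*dt) * [p*0.000000 + (1-p)*0.095445] = 0.047128; exercise = 0.000000; V(0,0) = max -> 0.047128

Answer: Price = V(0,0) = 0.0471


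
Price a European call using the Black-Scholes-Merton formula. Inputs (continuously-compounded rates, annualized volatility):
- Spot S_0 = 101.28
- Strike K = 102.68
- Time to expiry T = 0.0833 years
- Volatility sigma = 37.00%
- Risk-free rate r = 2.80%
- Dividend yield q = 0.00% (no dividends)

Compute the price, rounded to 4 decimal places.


Answer: Price = 3.7817

Derivation:
d1 = (ln(S/K) + (r - q + 0.5*sigma^2) * T) / (sigma * sqrt(T)) = -0.05332143
d2 = d1 - sigma * sqrt(T) = -0.16010987
exp(-rT) = 0.99767032; exp(-qT) = 1.00000000
C = S_0 * exp(-qT) * N(d1) - K * exp(-rT) * N(d2)
N(d1) = 0.47873790; N(d2) = 0.43639726
C = 101.2800 * 1.00000000 * 0.47873790 - 102.6800 * 0.99767032 * 0.43639726 = 3.7817


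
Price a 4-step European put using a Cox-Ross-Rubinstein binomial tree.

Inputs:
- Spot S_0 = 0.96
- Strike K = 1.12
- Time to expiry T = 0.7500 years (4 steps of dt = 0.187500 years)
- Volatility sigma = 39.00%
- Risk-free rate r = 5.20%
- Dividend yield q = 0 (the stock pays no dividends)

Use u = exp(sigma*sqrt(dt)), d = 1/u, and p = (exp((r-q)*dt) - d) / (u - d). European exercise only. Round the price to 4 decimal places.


dt = T/N = 0.187500
u = exp(sigma*sqrt(dt)) = 1.183972; d = 1/u = 0.844615
p = (exp((r-q)*dt) - d) / (u - d) = 0.486753
Discount per step: exp(-r*dt) = 0.990297
Stock lattice S(k, i) with i counting down-moves:
  k=0: S(0,0) = 0.9600
  k=1: S(1,0) = 1.1366; S(1,1) = 0.8108
  k=2: S(2,0) = 1.3457; S(2,1) = 0.9600; S(2,2) = 0.6848
  k=3: S(3,0) = 1.5933; S(3,1) = 1.1366; S(3,2) = 0.8108; S(3,3) = 0.5784
  k=4: S(4,0) = 1.8864; S(4,1) = 1.3457; S(4,2) = 0.9600; S(4,3) = 0.6848; S(4,4) = 0.4885
Terminal payoffs V(N, i) = max(K - S_T, 0):
  V(4,0) = 0.000000; V(4,1) = 0.000000; V(4,2) = 0.160000; V(4,3) = 0.435161; V(4,4) = 0.631454
Backward induction: V(k, i) = exp(-r*dt) * [p * V(k+1, i) + (1-p) * V(k+1, i+1)].
  V(3,0) = exp(-r*dt) * [p*0.000000 + (1-p)*0.000000] = 0.000000
  V(3,1) = exp(-r*dt) * [p*0.000000 + (1-p)*0.160000] = 0.081323
  V(3,2) = exp(-r*dt) * [p*0.160000 + (1-p)*0.435161] = 0.298303
  V(3,3) = exp(-r*dt) * [p*0.435161 + (1-p)*0.631454] = 0.530708
  V(2,0) = exp(-r*dt) * [p*0.000000 + (1-p)*0.081323] = 0.041334
  V(2,1) = exp(-r*dt) * [p*0.081323 + (1-p)*0.298303] = 0.190818
  V(2,2) = exp(-r*dt) * [p*0.298303 + (1-p)*0.530708] = 0.413533
  V(1,0) = exp(-r*dt) * [p*0.041334 + (1-p)*0.190818] = 0.116911
  V(1,1) = exp(-r*dt) * [p*0.190818 + (1-p)*0.413533] = 0.302165
  V(0,0) = exp(-r*dt) * [p*0.116911 + (1-p)*0.302165] = 0.209935

Answer: Price = V(0,0) = 0.2099


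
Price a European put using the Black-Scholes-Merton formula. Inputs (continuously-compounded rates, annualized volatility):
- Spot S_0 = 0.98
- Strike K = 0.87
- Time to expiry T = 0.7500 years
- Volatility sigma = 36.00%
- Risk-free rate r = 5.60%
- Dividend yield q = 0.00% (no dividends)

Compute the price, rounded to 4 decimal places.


Answer: Price = 0.0540

Derivation:
d1 = (ln(S/K) + (r - q + 0.5*sigma^2) * T) / (sigma * sqrt(T)) = 0.67248271
d2 = d1 - sigma * sqrt(T) = 0.36071357
exp(-rT) = 0.95886978; exp(-qT) = 1.00000000
P = K * exp(-rT) * N(-d2) - S_0 * exp(-qT) * N(-d1)
N(-d1) = 0.25063822; N(-d2) = 0.35915679
P = 0.8700 * 0.95886978 * 0.35915679 - 0.9800 * 1.00000000 * 0.25063822 = 0.0540


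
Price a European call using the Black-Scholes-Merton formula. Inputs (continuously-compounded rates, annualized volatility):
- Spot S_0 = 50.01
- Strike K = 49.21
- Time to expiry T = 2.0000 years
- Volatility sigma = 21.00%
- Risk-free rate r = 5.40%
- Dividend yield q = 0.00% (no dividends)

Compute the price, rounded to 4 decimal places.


d1 = (ln(S/K) + (r - q + 0.5*sigma^2) * T) / (sigma * sqrt(T)) = 0.56644685
d2 = d1 - sigma * sqrt(T) = 0.26946200
exp(-rT) = 0.89762760; exp(-qT) = 1.00000000
C = S_0 * exp(-qT) * N(d1) - K * exp(-rT) * N(d2)
N(d1) = 0.71445497; N(d2) = 0.60621291
C = 50.0100 * 1.00000000 * 0.71445497 - 49.2100 * 0.89762760 * 0.60621291 = 8.9521

Answer: Price = 8.9521


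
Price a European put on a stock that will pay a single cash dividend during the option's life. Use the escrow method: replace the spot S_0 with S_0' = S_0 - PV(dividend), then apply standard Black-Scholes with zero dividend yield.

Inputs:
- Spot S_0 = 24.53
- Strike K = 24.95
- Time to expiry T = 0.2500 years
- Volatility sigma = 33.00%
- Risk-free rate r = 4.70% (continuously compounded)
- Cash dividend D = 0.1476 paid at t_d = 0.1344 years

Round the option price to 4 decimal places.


PV(D) = D * exp(-r * t_d) = 0.1476 * 0.99370311 = 0.14667058
S_0' = S_0 - PV(D) = 24.5300 - 0.14667058 = 24.38332942
d1 = (ln(S_0'/K) + (r + sigma^2/2)*T) / (sigma*sqrt(T)) = 0.01447489
d2 = d1 - sigma*sqrt(T) = -0.15052511
exp(-rT) = 0.98831876
N(-d1) = 0.49422556; N(-d2) = 0.55982483
P = K * exp(-rT) * N(-d2) - S_0' * N(-d1) = 24.9500 * 0.98831876 * 0.55982483 - 24.38332942 * 0.49422556 = 1.7536

Answer: Price = 1.7536


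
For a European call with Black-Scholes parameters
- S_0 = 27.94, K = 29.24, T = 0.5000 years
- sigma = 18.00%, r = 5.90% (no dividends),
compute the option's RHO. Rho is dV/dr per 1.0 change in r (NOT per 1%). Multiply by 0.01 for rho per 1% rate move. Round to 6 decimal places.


Answer: Rho = 6.032554

Derivation:
d1 = -0.0618976217; d2 = -0.1891768424
phi(d1) = 0.3981787751; exp(-qT) = 1.0000000000; exp(-rT) = 0.9709308776
N(d2) = 0.4249771085
Rho = K*T*exp(-rT)*N(d2) = 29.2400 * 0.5000 * 0.9709308776 * 0.4249771085 = 6.032554


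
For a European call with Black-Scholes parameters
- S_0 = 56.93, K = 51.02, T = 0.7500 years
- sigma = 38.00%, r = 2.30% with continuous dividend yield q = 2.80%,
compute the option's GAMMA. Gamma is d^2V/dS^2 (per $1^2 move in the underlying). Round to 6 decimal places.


Answer: Gamma = 0.018527

Derivation:
d1 = 0.4862040741; d2 = 0.1571144207
phi(d1) = 0.3544685214; exp(-qT) = 0.9792189646; exp(-rT) = 0.9828979294
Gamma = exp(-qT) * phi(d1) / (S * sigma * sqrt(T)) = 0.9792189646 * 0.3544685214 / (56.9300 * 0.3800 * 0.8660254038) = 0.018527


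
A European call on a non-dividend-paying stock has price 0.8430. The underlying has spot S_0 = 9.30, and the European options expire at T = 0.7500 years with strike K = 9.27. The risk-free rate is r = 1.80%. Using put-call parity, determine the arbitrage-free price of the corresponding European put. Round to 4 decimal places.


Answer: Put price = 0.6887

Derivation:
Put-call parity: C - P = S_0 * exp(-qT) - K * exp(-rT).
S_0 * exp(-qT) = 9.3000 * 1.00000000 = 9.30000000
K * exp(-rT) = 9.2700 * 0.98659072 = 9.14569594
P = C - S*exp(-qT) + K*exp(-rT)
P = 0.8430 - 9.30000000 + 9.14569594 = 0.6887


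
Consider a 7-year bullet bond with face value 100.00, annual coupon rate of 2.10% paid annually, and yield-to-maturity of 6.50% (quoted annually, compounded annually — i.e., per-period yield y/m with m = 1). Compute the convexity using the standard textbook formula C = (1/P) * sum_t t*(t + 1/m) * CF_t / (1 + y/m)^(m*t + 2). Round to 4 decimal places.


Answer: Convexity = 44.7906

Derivation:
Coupon per period c = face * coupon_rate / m = 2.100000
Periods per year m = 1; per-period yield y/m = 0.065000
Number of cashflows N = 7
Cashflows (t years, CF_t, discount factor 1/(1+y/m)^(m*t), PV):
  t = 1.0000: CF_t = 2.100000, DF = 0.938967, PV = 1.971831
  t = 2.0000: CF_t = 2.100000, DF = 0.881659, PV = 1.851484
  t = 3.0000: CF_t = 2.100000, DF = 0.827849, PV = 1.738483
  t = 4.0000: CF_t = 2.100000, DF = 0.777323, PV = 1.632378
  t = 5.0000: CF_t = 2.100000, DF = 0.729881, PV = 1.532750
  t = 6.0000: CF_t = 2.100000, DF = 0.685334, PV = 1.439202
  t = 7.0000: CF_t = 102.100000, DF = 0.643506, PV = 65.701985
Price P = sum_t PV_t = 75.868113
Convexity numerator sum_t t*(t + 1/m) * CF_t / (1+y/m)^(m*t + 2):
  t = 1.0000: term = 3.476966
  t = 2.0000: term = 9.794271
  t = 3.0000: term = 18.392997
  t = 4.0000: term = 28.784033
  t = 5.0000: term = 40.540892
  t = 6.0000: term = 53.293191
  t = 7.0000: term = 3243.898815
Convexity = (1/P) * sum = 3398.181165 / 75.868113 = 44.790638


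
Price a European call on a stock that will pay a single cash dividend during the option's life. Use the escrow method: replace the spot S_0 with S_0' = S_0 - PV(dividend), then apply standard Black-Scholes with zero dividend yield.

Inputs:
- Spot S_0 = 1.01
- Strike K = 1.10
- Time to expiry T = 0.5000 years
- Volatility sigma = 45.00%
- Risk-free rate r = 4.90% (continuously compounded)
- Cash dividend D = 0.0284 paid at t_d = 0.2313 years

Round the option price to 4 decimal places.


PV(D) = D * exp(-r * t_d) = 0.0284 * 0.98873028 = 0.02807994
S_0' = S_0 - PV(D) = 1.0100 - 0.02807994 = 0.98192006
d1 = (ln(S_0'/K) + (r + sigma^2/2)*T) / (sigma*sqrt(T)) = -0.12077560
d2 = d1 - sigma*sqrt(T) = -0.43897365
exp(-rT) = 0.97579769
N(d1) = 0.45193439; N(d2) = 0.33034032
C = S_0' * N(d1) - K * exp(-rT) * N(d2) = 0.98192006 * 0.45193439 - 1.1000 * 0.97579769 * 0.33034032 = 0.0892

Answer: Price = 0.0892


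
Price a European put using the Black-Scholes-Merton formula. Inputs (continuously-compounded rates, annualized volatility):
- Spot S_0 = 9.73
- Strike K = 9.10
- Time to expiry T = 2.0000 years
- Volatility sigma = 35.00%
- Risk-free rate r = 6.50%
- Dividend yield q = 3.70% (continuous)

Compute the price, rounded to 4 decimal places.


Answer: Price = 1.1914

Derivation:
d1 = (ln(S/K) + (r - q + 0.5*sigma^2) * T) / (sigma * sqrt(T)) = 0.49586264
d2 = d1 - sigma * sqrt(T) = 0.00088789
exp(-rT) = 0.87809543; exp(-qT) = 0.92867169
P = K * exp(-rT) * N(-d2) - S_0 * exp(-qT) * N(-d1)
N(-d1) = 0.30999566; N(-d2) = 0.49964578
P = 9.1000 * 0.87809543 * 0.49964578 - 9.7300 * 0.92867169 * 0.30999566 = 1.1914


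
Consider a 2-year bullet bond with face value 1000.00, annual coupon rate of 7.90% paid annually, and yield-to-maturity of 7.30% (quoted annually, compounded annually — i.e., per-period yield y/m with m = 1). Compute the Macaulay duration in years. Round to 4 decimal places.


Answer: Macaulay duration = 1.9272 years

Derivation:
Coupon per period c = face * coupon_rate / m = 79.000000
Periods per year m = 1; per-period yield y/m = 0.073000
Number of cashflows N = 2
Cashflows (t years, CF_t, discount factor 1/(1+y/m)^(m*t), PV):
  t = 1.0000: CF_t = 79.000000, DF = 0.931966, PV = 73.625349
  t = 2.0000: CF_t = 1079.000000, DF = 0.868561, PV = 937.177818
Price P = sum_t PV_t = 1010.803167
Macaulay numerator sum_t t * PV_t:
  t * PV_t at t = 1.0000: 73.625349
  t * PV_t at t = 2.0000: 1874.355636
Macaulay duration D = (sum_t t * PV_t) / P = 1947.980985 / 1010.803167 = 1.927162


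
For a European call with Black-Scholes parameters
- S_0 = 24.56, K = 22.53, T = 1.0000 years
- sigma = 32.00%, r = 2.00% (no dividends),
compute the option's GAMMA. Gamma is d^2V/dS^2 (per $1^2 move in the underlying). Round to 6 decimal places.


d1 = 0.4920979651; d2 = 0.1720979651
phi(d1) = 0.3534480594; exp(-qT) = 1.0000000000; exp(-rT) = 0.9801986733
Gamma = exp(-qT) * phi(d1) / (S * sigma * sqrt(T)) = 1.0000000000 * 0.3534480594 / (24.5600 * 0.3200 * 1.0000000000) = 0.044973

Answer: Gamma = 0.044973


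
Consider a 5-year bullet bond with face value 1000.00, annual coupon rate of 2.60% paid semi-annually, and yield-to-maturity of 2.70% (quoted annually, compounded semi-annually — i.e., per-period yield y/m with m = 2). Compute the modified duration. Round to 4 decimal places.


Answer: Modified duration = 4.6572

Derivation:
Coupon per period c = face * coupon_rate / m = 13.000000
Periods per year m = 2; per-period yield y/m = 0.013500
Number of cashflows N = 10
Cashflows (t years, CF_t, discount factor 1/(1+y/m)^(m*t), PV):
  t = 0.5000: CF_t = 13.000000, DF = 0.986680, PV = 12.826838
  t = 1.0000: CF_t = 13.000000, DF = 0.973537, PV = 12.655982
  t = 1.5000: CF_t = 13.000000, DF = 0.960569, PV = 12.487402
  t = 2.0000: CF_t = 13.000000, DF = 0.947774, PV = 12.321068
  t = 2.5000: CF_t = 13.000000, DF = 0.935150, PV = 12.156949
  t = 3.0000: CF_t = 13.000000, DF = 0.922694, PV = 11.995016
  t = 3.5000: CF_t = 13.000000, DF = 0.910403, PV = 11.835240
  t = 4.0000: CF_t = 13.000000, DF = 0.898276, PV = 11.677593
  t = 4.5000: CF_t = 13.000000, DF = 0.886311, PV = 11.522045
  t = 5.0000: CF_t = 1013.000000, DF = 0.874505, PV = 885.873917
Price P = sum_t PV_t = 995.352050
First compute Macaulay numerator sum_t t * PV_t:
  t * PV_t at t = 0.5000: 6.413419
  t * PV_t at t = 1.0000: 12.655982
  t * PV_t at t = 1.5000: 18.731103
  t * PV_t at t = 2.0000: 24.642135
  t * PV_t at t = 2.5000: 30.392372
  t * PV_t at t = 3.0000: 35.985048
  t * PV_t at t = 3.5000: 41.423341
  t * PV_t at t = 4.0000: 46.710371
  t * PV_t at t = 4.5000: 51.849203
  t * PV_t at t = 5.0000: 4429.369587
Macaulay duration D = 4698.172562 / 995.352050 = 4.720111
Modified duration = D / (1 + y/m) = 4.720111 / (1 + 0.013500) = 4.657239
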